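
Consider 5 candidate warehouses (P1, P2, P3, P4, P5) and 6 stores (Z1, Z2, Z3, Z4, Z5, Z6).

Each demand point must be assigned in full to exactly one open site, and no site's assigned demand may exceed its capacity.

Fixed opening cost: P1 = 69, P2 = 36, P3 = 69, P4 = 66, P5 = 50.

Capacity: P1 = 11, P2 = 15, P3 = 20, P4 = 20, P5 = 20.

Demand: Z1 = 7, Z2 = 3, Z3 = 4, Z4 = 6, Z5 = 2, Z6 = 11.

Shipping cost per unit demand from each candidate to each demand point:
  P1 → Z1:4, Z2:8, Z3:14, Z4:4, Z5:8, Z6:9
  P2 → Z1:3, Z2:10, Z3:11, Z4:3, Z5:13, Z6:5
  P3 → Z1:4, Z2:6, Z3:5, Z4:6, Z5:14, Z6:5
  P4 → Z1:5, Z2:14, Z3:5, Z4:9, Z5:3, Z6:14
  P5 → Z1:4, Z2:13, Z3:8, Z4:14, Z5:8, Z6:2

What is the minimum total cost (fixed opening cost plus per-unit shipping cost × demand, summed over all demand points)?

234

Open {P2, P5}; cheapest assignment that respects the capacities:
  P2 (cap 15, load 13): Z1, Z4 — cost 7×3 + 6×3 = 39
  P5 (cap 20, load 20): Z2, Z3, Z5, Z6 — cost 3×13 + 4×8 + 2×8 + 11×2 = 109
  Shipping 148, fixed 86 → total 234.
  Any other capacity-feasible assignment to {P2, P5} ships for at least 148.
Compare {P3, P5}: its best feasible assignment gives total 259.
Compare {P2, P3}: its best feasible assignment gives total 263.
Every other set of open sites that can feasibly serve all demand totals ≥ 259 even under its best assignment. Minimum: 234.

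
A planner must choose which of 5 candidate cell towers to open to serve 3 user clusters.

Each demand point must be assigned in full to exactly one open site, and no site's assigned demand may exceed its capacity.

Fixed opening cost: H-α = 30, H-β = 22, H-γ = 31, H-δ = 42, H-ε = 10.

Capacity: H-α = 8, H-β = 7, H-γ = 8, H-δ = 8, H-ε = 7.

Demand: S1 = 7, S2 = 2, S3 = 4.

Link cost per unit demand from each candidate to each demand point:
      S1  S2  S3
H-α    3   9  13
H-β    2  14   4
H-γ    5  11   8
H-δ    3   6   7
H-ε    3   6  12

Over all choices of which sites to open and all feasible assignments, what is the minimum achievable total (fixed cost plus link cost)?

97

Open {H-β, H-ε}; cheapest assignment that respects the capacities:
  H-β (cap 7, load 6): S2, S3 — cost 2×14 + 4×4 = 44
  H-ε (cap 7, load 7): S1 — cost 7×3 = 21
  Shipping 65, fixed 32 → total 97.
  Any other capacity-feasible assignment to {H-β, H-ε} ships for at least 65.
Compare {H-α, H-β, H-ε}: its best feasible assignment gives total 111.
Compare {H-δ, H-ε}: its best feasible assignment gives total 113.
Every other set of open sites that can feasibly serve all demand totals ≥ 111 even under its best assignment. Minimum: 97.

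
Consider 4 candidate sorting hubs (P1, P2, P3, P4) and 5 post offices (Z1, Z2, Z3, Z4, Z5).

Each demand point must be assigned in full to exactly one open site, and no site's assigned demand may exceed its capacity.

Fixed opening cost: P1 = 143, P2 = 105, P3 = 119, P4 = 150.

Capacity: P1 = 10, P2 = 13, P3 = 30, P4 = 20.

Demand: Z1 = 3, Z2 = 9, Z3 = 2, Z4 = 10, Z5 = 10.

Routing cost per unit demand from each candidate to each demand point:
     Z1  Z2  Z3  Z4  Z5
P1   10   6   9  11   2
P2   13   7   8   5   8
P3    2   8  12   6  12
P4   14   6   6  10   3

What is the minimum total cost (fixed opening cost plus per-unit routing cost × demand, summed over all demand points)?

443

Open {P3, P4}; cheapest assignment that respects the capacities:
  P3 (cap 30, load 15): Z1, Z3, Z4 — cost 3×2 + 2×12 + 10×6 = 90
  P4 (cap 20, load 19): Z2, Z5 — cost 9×6 + 10×3 = 84
  Shipping 174, fixed 269 → total 443.
  Any other capacity-feasible assignment to {P3, P4} ships for at least 174.
Compare {P1, P3}: its best feasible assignment gives total 444.
Compare {P2, P3}: its best feasible assignment gives total 458.
Every other set of open sites that can feasibly serve all demand totals ≥ 444 even under its best assignment. Minimum: 443.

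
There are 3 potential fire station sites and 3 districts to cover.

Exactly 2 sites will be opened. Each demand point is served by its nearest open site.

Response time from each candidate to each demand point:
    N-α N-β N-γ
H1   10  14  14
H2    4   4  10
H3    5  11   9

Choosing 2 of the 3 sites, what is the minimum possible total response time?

17

Open {H2, H3}.
  N-α→H2 4, N-β→H2 4, N-γ→H3 9  ⇒ total 17.
Compare {H1, H2}: total 18.
Compare {H1, H3}: total 25.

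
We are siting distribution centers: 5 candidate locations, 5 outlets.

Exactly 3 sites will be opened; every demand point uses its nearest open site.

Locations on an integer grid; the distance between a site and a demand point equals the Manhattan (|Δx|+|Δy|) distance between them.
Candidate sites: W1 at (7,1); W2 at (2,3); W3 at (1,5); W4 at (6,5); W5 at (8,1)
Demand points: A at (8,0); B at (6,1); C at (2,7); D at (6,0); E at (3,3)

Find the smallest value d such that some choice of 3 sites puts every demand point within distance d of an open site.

Open {W1, W2, W3}.
  Farthest demand point is C at distance 3 (to W3); all others are ≤ 3.
With {W2, W3, W5} the worst case is 3.
With {W1, W2, W4} the worst case is 4.
No size-3 selection achieves below 3.

3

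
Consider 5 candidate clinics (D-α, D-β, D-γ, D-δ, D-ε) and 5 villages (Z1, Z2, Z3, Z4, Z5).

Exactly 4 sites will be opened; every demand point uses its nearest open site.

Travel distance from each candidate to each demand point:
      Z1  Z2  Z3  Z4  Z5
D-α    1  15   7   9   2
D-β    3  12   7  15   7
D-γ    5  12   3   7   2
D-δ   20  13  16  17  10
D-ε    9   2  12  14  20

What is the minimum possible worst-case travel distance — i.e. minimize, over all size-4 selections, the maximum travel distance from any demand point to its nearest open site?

Open {D-α, D-β, D-γ, D-ε}.
  Farthest demand point is Z4 at travel distance 7 (to D-γ); all others are ≤ 7.
With {D-α, D-γ, D-δ, D-ε} the worst case is 7.
With {D-β, D-γ, D-δ, D-ε} the worst case is 7.
No size-4 selection achieves below 7.

7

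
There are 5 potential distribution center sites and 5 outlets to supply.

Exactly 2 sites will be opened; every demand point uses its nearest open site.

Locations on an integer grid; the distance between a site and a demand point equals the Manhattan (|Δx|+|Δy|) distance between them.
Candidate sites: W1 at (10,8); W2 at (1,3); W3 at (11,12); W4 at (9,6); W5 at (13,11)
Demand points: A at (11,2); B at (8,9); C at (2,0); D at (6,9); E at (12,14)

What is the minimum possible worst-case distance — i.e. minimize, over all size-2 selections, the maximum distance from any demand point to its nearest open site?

Open {W1, W2}.
  Farthest demand point is E at distance 8 (to W1); all others are ≤ 8.
With {W2, W3} the worst case is 10.
With {W2, W4} the worst case is 11.
No size-2 selection achieves below 8.

8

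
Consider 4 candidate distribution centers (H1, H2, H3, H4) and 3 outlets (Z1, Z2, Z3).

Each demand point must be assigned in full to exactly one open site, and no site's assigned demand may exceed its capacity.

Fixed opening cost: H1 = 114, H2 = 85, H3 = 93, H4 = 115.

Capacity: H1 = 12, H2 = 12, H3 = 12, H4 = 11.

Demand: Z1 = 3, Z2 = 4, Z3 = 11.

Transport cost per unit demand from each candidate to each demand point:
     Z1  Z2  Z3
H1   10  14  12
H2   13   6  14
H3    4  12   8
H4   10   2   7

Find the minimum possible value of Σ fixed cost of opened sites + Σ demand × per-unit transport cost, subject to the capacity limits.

329

Open {H2, H3}; cheapest assignment that respects the capacities:
  H2 (cap 12, load 7): Z1, Z2 — cost 3×13 + 4×6 = 63
  H3 (cap 12, load 11): Z3 — cost 11×8 = 88
  Shipping 151, fixed 178 → total 329.
  Any other capacity-feasible assignment to {H2, H3} ships for at least 151.
Compare {H3, H4}: its best feasible assignment gives total 334.
Compare {H2, H4}: its best feasible assignment gives total 340.
Every other set of open sites that can feasibly serve all demand totals ≥ 334 even under its best assignment. Minimum: 329.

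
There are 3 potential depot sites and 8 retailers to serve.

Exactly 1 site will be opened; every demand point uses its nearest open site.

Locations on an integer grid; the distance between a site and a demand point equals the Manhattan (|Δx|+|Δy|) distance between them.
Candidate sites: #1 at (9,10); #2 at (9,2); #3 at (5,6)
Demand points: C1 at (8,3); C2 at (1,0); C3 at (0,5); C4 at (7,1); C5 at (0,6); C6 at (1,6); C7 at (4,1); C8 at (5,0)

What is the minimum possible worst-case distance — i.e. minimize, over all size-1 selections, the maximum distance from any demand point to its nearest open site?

Open {#3}.
  Farthest demand point is C2 at distance 10 (to #3); all others are ≤ 10.
With {#2} the worst case is 13.
With {#1} the worst case is 18.
No size-1 selection achieves below 10.

10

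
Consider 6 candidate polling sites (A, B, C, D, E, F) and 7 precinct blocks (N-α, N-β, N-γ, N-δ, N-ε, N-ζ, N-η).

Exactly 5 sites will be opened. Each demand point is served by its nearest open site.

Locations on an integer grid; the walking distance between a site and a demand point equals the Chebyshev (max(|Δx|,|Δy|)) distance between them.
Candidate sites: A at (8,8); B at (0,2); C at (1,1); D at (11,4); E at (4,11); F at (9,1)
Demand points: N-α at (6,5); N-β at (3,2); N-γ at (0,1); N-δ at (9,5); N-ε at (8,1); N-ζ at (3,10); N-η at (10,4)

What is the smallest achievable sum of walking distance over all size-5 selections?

Open {A, C, D, E, F}.
  N-α→A 3, N-β→C 2, N-γ→C 1, N-δ→D 2, N-ε→F 1, N-ζ→E 1, N-η→D 1  ⇒ total 11.
Compare {A, B, D, E, F}: total 12.
Compare {B, C, D, E, F}: total 12.
No size-5 selection does better; minimum is 11.

11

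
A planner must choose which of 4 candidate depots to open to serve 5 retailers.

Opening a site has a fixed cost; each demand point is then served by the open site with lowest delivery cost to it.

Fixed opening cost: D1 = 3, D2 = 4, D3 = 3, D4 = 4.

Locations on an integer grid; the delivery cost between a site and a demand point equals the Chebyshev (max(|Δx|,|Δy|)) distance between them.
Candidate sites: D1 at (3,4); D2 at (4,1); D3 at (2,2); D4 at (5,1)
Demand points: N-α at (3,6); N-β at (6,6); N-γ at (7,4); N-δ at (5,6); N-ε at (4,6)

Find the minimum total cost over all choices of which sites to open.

Open {D1}: assign each demand point to its cheapest open site.
  N-α→D1 2, N-β→D1 3, N-γ→D1 4, N-δ→D1 2, N-ε→D1 2
  delivery cost 13, fixed 3 → total 16.
Compare {D1, D2}: delivery cost 12 + fixed 7 = 19.
Compare {D1, D3}: delivery cost 13 + fixed 6 = 19.
Compare {D1, D4}: delivery cost 12 + fixed 7 = 19.
All other subsets cost ≥ 19. Minimum total cost: 16.

16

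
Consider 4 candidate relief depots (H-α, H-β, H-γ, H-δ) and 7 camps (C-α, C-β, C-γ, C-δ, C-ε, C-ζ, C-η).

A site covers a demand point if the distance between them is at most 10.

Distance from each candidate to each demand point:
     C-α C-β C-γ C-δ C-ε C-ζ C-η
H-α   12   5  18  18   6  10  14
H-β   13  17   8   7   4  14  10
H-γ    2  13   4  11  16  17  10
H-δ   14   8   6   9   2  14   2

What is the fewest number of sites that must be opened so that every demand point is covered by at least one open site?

Coverage sets (demand points within 10 of each site):
  H-α: {C-β, C-ε, C-ζ}
  H-β: {C-γ, C-δ, C-ε, C-η}
  H-γ: {C-α, C-γ, C-η}
  H-δ: {C-β, C-γ, C-δ, C-ε, C-η}
No 2 sites suffice: every size-2 union leaves at least one demand point uncovered.
But {H-α, H-β, H-γ} covers everything, so the minimum is 3.

3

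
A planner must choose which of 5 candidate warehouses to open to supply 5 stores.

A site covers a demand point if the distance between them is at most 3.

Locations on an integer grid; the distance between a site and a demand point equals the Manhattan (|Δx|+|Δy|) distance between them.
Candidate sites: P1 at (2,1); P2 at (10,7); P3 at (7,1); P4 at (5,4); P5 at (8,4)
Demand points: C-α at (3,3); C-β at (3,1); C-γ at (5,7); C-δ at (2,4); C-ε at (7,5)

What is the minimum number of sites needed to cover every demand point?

2

Coverage sets (demand points within 3 of each site):
  P1: {C-α, C-β, C-δ}
  P2: {}
  P3: {}
  P4: {C-α, C-γ, C-δ, C-ε}
  P5: {C-ε}
No single site covers all 5 demand points.
But {P1, P4} covers everything, so the minimum is 2.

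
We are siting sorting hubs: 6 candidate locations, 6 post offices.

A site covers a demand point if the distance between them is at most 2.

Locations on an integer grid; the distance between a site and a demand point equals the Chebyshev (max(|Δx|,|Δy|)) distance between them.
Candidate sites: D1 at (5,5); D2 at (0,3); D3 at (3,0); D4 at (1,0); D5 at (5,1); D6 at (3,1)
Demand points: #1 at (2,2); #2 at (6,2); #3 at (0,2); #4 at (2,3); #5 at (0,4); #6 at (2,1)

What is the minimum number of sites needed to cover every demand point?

2

Coverage sets (demand points within 2 of each site):
  D1: {}
  D2: {#1, #3, #4, #5, #6}
  D3: {#1, #6}
  D4: {#1, #3, #6}
  D5: {#2}
  D6: {#1, #4, #6}
No single site covers all 6 demand points.
But {D2, D5} covers everything, so the minimum is 2.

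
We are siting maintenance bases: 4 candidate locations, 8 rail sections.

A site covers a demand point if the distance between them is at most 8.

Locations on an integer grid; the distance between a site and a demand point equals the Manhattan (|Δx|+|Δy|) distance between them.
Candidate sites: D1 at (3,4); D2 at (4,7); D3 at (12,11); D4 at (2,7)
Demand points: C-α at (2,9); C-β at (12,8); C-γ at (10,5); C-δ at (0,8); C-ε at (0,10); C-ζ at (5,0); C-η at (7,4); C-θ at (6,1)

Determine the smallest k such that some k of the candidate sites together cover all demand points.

Coverage sets (demand points within 8 of each site):
  D1: {C-α, C-γ, C-δ, C-ζ, C-η, C-θ}
  D2: {C-α, C-γ, C-δ, C-ε, C-ζ, C-η, C-θ}
  D3: {C-β, C-γ}
  D4: {C-α, C-δ, C-ε, C-η}
No single site covers all 8 demand points.
But {D2, D3} covers everything, so the minimum is 2.

2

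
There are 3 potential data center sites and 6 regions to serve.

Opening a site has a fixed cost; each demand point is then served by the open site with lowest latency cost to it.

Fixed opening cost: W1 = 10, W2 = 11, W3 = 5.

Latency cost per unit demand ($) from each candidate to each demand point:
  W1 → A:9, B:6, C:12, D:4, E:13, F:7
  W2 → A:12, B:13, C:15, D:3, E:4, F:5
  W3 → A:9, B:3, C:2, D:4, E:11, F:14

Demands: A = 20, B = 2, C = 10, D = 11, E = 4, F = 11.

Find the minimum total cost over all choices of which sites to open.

Open {W2, W3}: assign each demand point to its cheapest open site.
  A→W3 20×9=180, B→W3 2×3=6, C→W3 10×2=20, D→W2 11×3=33, E→W2 4×4=16, F→W2 11×5=55
  latency cost 310, fixed 16 → total 326.
Compare {W1, W2, W3}: latency cost 310 + fixed 26 = 336.
Compare {W1, W3}: latency cost 371 + fixed 15 = 386.
Compare {W1, W2}: latency cost 416 + fixed 21 = 437.
All other subsets cost ≥ 336. Minimum total cost: 326.

326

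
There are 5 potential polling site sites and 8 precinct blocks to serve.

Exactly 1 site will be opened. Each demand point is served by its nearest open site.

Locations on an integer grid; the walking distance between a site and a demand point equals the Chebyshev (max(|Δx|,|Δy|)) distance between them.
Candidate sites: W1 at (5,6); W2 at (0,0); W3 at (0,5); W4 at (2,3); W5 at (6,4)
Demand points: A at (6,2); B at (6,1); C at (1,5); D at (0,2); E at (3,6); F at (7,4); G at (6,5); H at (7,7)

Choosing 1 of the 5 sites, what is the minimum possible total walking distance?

24

Open {W5}.
  A→W5 2, B→W5 3, C→W5 5, D→W5 6, E→W5 3, F→W5 1, G→W5 1, H→W5 3  ⇒ total 24.
Compare {W1}: total 25.
Compare {W4}: total 29.
No size-1 selection does better; minimum is 24.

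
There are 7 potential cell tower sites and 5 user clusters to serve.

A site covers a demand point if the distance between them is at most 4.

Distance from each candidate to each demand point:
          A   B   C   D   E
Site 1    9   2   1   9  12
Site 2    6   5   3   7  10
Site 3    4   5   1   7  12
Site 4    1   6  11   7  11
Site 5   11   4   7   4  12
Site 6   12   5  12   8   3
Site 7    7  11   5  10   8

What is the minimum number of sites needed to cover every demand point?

Coverage sets (demand points within 4 of each site):
  Site 1: {B, C}
  Site 2: {C}
  Site 3: {A, C}
  Site 4: {A}
  Site 5: {B, D}
  Site 6: {E}
  Site 7: {}
No 2 sites suffice: every size-2 union leaves at least one demand point uncovered.
But {Site 3, Site 5, Site 6} covers everything, so the minimum is 3.

3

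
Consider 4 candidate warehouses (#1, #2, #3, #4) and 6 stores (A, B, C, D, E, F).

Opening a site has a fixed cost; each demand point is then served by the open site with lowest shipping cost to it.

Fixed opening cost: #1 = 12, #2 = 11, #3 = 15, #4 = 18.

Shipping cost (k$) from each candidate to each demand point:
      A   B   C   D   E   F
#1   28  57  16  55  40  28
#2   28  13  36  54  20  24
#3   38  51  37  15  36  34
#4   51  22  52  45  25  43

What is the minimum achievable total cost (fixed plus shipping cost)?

154

Open {#1, #2, #3}: assign each demand point to its cheapest open site.
  A→#1 28, B→#2 13, C→#1 16, D→#3 15, E→#2 20, F→#2 24
  shipping cost 116, fixed 38 → total 154.
Compare {#2, #3}: shipping cost 136 + fixed 26 = 162.
Compare {#1, #2, #3, #4}: shipping cost 116 + fixed 56 = 172.
Compare {#1, #2}: shipping cost 155 + fixed 23 = 178.
All other subsets cost ≥ 162. Minimum total cost: 154.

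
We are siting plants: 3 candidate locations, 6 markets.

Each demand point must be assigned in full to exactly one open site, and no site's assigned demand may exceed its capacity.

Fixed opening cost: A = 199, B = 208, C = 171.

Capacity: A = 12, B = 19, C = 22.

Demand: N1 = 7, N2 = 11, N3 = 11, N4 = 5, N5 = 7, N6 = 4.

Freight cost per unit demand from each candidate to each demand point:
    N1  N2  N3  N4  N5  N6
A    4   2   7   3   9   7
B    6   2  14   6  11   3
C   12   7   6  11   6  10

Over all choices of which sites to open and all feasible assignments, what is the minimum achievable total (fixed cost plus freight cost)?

Open {A, B, C}; cheapest assignment that respects the capacities:
  A (cap 12, load 12): N1, N4 — cost 7×4 + 5×3 = 43
  B (cap 19, load 15): N2, N6 — cost 11×2 + 4×3 = 34
  C (cap 22, load 18): N3, N5 — cost 11×6 + 7×6 = 108
  Shipping 185, fixed 578 → total 763.
  Any other capacity-feasible assignment to {A, B, C} ships for at least 185.
Total demand is 45 and no other set of sites has combined capacity ≥ 45, so {A, B, C} is the only feasible choice of open sites. Minimum: 763.

763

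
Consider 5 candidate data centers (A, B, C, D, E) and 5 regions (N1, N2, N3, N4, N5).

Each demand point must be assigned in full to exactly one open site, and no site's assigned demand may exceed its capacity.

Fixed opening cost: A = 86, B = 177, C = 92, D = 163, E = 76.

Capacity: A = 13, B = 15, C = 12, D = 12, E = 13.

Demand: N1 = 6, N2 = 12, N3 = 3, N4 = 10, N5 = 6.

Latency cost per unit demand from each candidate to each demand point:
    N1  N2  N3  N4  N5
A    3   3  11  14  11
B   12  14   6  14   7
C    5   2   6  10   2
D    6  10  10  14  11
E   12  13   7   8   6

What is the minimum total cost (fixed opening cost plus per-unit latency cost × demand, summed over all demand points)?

Open {A, C, E}; cheapest assignment that respects the capacities:
  A (cap 13, load 12): N2 — cost 12×3 = 36
  C (cap 12, load 12): N1, N5 — cost 6×5 + 6×2 = 42
  E (cap 13, load 13): N3, N4 — cost 3×7 + 10×8 = 101
  Shipping 179, fixed 254 → total 433.
  Any other capacity-feasible assignment to {A, C, E} ships for at least 179.
Compare {C, D, E}: its best feasible assignment gives total 558.
Compare {A, D, E}: its best feasible assignment gives total 564.
Every other set of open sites that can feasibly serve all demand totals ≥ 558 even under its best assignment. Minimum: 433.

433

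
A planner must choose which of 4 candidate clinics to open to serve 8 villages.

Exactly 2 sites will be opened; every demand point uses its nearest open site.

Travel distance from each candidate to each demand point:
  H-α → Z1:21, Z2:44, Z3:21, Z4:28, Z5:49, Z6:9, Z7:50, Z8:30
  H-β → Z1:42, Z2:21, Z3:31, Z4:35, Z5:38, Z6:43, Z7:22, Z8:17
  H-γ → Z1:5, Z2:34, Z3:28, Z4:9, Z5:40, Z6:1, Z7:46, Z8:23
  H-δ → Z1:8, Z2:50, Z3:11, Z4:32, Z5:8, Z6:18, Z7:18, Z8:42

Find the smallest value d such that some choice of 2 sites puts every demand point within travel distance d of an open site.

Open {H-β, H-δ}.
  Farthest demand point is Z4 at travel distance 32 (to H-δ); all others are ≤ 32.
With {H-γ, H-δ} the worst case is 34.
With {H-α, H-β} the worst case is 38.
No size-2 selection achieves below 32.

32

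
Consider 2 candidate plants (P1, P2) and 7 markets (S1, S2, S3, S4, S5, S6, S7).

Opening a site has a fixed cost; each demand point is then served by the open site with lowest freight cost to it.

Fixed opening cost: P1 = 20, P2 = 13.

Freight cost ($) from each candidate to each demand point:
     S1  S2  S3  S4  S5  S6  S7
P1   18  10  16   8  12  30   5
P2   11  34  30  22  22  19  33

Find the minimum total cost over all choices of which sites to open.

114

Open {P1, P2}: assign each demand point to its cheapest open site.
  S1→P2 11, S2→P1 10, S3→P1 16, S4→P1 8, S5→P1 12, S6→P2 19, S7→P1 5
  freight cost 81, fixed 33 → total 114.
Compare {P1}: freight cost 99 + fixed 20 = 119.
Compare {P2}: freight cost 171 + fixed 13 = 184.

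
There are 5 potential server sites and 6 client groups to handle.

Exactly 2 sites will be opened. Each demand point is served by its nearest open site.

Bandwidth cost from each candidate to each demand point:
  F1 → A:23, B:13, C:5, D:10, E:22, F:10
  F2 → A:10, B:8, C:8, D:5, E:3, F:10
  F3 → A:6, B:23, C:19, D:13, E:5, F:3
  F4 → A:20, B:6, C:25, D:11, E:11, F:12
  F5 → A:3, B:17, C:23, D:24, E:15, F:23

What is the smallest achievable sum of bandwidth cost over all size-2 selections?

33

Open {F2, F3}.
  A→F3 6, B→F2 8, C→F2 8, D→F2 5, E→F2 3, F→F3 3  ⇒ total 33.
Compare {F2, F5}: total 37.
Compare {F1, F2}: total 41.
No size-2 selection does better; minimum is 33.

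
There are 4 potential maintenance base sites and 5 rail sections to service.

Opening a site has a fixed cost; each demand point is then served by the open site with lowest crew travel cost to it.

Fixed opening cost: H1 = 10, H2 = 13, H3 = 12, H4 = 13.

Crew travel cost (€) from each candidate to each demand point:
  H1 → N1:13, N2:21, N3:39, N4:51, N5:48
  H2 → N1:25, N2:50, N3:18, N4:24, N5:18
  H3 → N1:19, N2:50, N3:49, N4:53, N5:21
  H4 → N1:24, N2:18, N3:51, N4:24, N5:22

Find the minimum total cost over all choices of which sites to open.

117

Open {H1, H2}: assign each demand point to its cheapest open site.
  N1→H1 13, N2→H1 21, N3→H2 18, N4→H2 24, N5→H2 18
  crew travel cost 94, fixed 23 → total 117.
Compare {H1, H2, H4}: crew travel cost 91 + fixed 36 = 127.
Compare {H2, H4}: crew travel cost 102 + fixed 26 = 128.
Compare {H1, H2, H3}: crew travel cost 94 + fixed 35 = 129.
All other subsets cost ≥ 127. Minimum total cost: 117.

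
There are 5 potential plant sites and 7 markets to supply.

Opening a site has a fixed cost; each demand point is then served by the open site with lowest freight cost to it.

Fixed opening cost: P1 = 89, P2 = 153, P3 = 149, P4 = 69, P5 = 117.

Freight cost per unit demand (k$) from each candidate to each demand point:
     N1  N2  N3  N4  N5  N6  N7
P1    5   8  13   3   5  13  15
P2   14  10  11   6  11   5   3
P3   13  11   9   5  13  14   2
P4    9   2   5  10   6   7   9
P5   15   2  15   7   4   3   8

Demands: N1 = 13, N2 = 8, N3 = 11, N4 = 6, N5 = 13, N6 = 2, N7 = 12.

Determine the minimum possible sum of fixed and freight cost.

Open {P1, P4}: assign each demand point to its cheapest open site.
  N1→P1 13×5=65, N2→P4 8×2=16, N3→P4 11×5=55, N4→P1 6×3=18, N5→P1 13×5=65, N6→P4 2×7=14, N7→P4 12×9=108
  freight cost 341, fixed 158 → total 499.
Compare {P4}: freight cost 448 + fixed 69 = 517.
Compare {P3, P4}: freight cost 334 + fixed 218 = 552.
Compare {P1, P3, P4}: freight cost 257 + fixed 307 = 564.
All other subsets cost ≥ 517. Minimum total cost: 499.

499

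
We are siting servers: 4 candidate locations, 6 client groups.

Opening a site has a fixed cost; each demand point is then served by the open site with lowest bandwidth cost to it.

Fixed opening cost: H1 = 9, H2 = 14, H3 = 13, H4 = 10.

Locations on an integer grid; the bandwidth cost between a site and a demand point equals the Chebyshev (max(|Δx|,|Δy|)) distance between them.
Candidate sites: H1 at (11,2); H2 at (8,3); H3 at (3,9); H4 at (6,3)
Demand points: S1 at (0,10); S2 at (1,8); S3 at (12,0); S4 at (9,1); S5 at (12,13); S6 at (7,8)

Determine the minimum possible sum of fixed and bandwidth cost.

Open {H1, H3}: assign each demand point to its cheapest open site.
  S1→H3 3, S2→H3 2, S3→H1 2, S4→H1 2, S5→H3 9, S6→H3 4
  bandwidth cost 22, fixed 22 → total 44.
Compare {H4}: bandwidth cost 36 + fixed 10 = 46.
Compare {H3}: bandwidth cost 35 + fixed 13 = 48.
Compare {H2}: bandwidth cost 36 + fixed 14 = 50.
All other subsets cost ≥ 46. Minimum total cost: 44.

44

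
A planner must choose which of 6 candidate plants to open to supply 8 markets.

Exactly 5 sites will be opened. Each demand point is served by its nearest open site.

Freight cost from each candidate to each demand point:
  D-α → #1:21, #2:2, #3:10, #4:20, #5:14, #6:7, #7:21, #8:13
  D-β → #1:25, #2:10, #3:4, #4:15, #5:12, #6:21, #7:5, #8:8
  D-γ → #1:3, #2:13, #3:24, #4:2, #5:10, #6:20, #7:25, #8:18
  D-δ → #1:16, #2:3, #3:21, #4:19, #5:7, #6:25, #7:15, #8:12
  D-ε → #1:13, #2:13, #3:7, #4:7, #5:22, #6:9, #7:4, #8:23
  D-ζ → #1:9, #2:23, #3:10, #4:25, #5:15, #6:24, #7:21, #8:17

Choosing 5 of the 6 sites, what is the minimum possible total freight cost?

Open {D-α, D-β, D-γ, D-δ, D-ε}.
  #1→D-γ 3, #2→D-α 2, #3→D-β 4, #4→D-γ 2, #5→D-δ 7, #6→D-α 7, #7→D-ε 4, #8→D-β 8  ⇒ total 37.
Compare {D-α, D-β, D-γ, D-δ, D-ζ}: total 38.
Compare {D-α, D-β, D-γ, D-ε, D-ζ}: total 40.
No size-5 selection does better; minimum is 37.

37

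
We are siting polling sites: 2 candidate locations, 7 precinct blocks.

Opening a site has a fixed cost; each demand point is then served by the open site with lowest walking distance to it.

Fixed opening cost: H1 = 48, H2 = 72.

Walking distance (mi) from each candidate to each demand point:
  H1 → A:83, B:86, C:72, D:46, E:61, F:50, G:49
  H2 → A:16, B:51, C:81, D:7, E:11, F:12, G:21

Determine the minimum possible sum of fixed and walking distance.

Open {H2}: assign each demand point to its cheapest open site.
  A→H2 16, B→H2 51, C→H2 81, D→H2 7, E→H2 11, F→H2 12, G→H2 21
  walking distance 199, fixed 72 → total 271.
Compare {H1, H2}: walking distance 190 + fixed 120 = 310.
Compare {H1}: walking distance 447 + fixed 48 = 495.

271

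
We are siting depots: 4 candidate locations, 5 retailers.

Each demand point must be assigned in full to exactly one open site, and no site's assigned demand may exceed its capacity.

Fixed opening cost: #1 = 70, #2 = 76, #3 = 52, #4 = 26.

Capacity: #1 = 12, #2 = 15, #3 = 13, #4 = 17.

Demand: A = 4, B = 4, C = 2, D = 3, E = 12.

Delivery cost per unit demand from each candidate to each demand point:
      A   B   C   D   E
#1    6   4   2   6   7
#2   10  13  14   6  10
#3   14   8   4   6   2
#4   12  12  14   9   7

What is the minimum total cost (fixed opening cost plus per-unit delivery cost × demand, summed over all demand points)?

243

Open {#1, #3, #4}; cheapest assignment that respects the capacities:
  #1 (cap 12, load 10): A, B, C — cost 4×6 + 4×4 + 2×2 = 44
  #3 (cap 13, load 12): E — cost 12×2 = 24
  #4 (cap 17, load 3): D — cost 3×9 = 27
  Shipping 95, fixed 148 → total 243.
  Any other capacity-feasible assignment to {#1, #3, #4} ships for at least 95.
Compare {#1, #4}: its best feasible assignment gives total 251.
Compare {#3, #4}: its best feasible assignment gives total 253.
Every other set of open sites that can feasibly serve all demand totals ≥ 251 even under its best assignment. Minimum: 243.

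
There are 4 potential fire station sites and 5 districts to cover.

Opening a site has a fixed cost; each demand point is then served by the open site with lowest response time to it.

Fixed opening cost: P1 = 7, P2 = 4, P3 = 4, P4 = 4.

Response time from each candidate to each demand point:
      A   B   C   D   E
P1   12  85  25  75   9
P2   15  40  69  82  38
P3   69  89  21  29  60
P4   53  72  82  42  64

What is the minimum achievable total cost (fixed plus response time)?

126

Open {P1, P2, P3}: assign each demand point to its cheapest open site.
  A→P1 12, B→P2 40, C→P3 21, D→P3 29, E→P1 9
  response time 111, fixed 15 → total 126.
Compare {P1, P2, P3, P4}: response time 111 + fixed 19 = 130.
Compare {P1, P2, P4}: response time 128 + fixed 15 = 143.
Compare {P2, P3}: response time 143 + fixed 8 = 151.
All other subsets cost ≥ 130. Minimum total cost: 126.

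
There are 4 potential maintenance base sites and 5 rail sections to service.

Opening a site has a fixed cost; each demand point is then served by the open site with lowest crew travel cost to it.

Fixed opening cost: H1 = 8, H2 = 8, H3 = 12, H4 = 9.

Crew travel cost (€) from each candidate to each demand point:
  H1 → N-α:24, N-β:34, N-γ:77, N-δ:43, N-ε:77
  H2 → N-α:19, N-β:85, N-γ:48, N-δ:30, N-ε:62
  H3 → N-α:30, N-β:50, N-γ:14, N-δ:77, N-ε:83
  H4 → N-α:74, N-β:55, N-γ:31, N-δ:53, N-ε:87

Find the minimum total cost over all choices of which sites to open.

187

Open {H1, H2, H3}: assign each demand point to its cheapest open site.
  N-α→H2 19, N-β→H1 34, N-γ→H3 14, N-δ→H2 30, N-ε→H2 62
  crew travel cost 159, fixed 28 → total 187.
Compare {H2, H3}: crew travel cost 175 + fixed 20 = 195.
Compare {H1, H2, H3, H4}: crew travel cost 159 + fixed 37 = 196.
Compare {H1, H2, H4}: crew travel cost 176 + fixed 25 = 201.
All other subsets cost ≥ 195. Minimum total cost: 187.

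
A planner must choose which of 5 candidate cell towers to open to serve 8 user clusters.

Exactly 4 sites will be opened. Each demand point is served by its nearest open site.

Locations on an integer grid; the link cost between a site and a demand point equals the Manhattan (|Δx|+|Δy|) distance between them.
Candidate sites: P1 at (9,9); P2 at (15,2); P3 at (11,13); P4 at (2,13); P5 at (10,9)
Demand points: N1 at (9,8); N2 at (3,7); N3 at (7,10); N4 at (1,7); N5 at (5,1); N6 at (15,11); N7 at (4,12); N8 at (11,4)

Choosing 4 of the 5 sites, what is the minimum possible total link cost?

44

Open {P1, P2, P3, P4}.
  N1→P1 1, N2→P4 7, N3→P1 3, N4→P4 7, N5→P2 11, N6→P3 6, N7→P4 3, N8→P2 6  ⇒ total 44.
Compare {P1, P2, P4, P5}: total 45.
Compare {P1, P3, P4, P5}: total 45.
No size-4 selection does better; minimum is 44.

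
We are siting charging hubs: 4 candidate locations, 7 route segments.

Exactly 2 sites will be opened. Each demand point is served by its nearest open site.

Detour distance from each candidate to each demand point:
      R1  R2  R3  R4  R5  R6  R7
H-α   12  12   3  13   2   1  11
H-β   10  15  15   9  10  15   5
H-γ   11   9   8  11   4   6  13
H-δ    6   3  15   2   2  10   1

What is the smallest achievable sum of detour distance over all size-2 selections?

Open {H-α, H-δ}.
  R1→H-δ 6, R2→H-δ 3, R3→H-α 3, R4→H-δ 2, R5→H-α 2, R6→H-α 1, R7→H-δ 1  ⇒ total 18.
Compare {H-γ, H-δ}: total 28.
Compare {H-β, H-δ}: total 39.
No size-2 selection does better; minimum is 18.

18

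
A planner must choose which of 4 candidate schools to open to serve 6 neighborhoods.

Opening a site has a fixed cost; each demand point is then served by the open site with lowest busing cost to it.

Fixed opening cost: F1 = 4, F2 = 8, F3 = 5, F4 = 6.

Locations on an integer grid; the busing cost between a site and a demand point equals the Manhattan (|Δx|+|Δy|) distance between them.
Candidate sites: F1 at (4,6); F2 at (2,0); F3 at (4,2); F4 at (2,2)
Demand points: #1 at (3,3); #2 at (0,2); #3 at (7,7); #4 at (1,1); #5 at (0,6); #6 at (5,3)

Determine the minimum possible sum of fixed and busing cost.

28

Open {F1, F4}: assign each demand point to its cheapest open site.
  #1→F4 2, #2→F4 2, #3→F1 4, #4→F4 2, #5→F1 4, #6→F1 4
  busing cost 18, fixed 10 → total 28.
Compare {F1, F3}: busing cost 20 + fixed 9 = 29.
Compare {F1, F3, F4}: busing cost 16 + fixed 15 = 31.
Compare {F4}: busing cost 26 + fixed 6 = 32.
All other subsets cost ≥ 29. Minimum total cost: 28.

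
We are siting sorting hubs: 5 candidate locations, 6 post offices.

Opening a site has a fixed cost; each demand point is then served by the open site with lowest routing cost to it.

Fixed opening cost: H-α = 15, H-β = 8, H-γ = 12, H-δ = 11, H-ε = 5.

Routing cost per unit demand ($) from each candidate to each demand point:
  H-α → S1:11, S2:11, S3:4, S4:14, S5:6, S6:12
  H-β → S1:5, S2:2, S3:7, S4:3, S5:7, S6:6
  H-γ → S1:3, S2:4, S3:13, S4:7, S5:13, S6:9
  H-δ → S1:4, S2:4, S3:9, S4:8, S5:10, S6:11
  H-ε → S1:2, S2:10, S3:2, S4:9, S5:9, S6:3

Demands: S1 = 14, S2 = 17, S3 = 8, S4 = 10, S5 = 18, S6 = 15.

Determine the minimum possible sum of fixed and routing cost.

289

Open {H-α, H-β, H-ε}: assign each demand point to its cheapest open site.
  S1→H-ε 14×2=28, S2→H-β 17×2=34, S3→H-ε 8×2=16, S4→H-β 10×3=30, S5→H-α 18×6=108, S6→H-ε 15×3=45
  routing cost 261, fixed 28 → total 289.
Compare {H-β, H-ε}: routing cost 279 + fixed 13 = 292.
Compare {H-α, H-β, H-δ, H-ε}: routing cost 261 + fixed 39 = 300.
Compare {H-α, H-β, H-γ, H-ε}: routing cost 261 + fixed 40 = 301.
All other subsets cost ≥ 292. Minimum total cost: 289.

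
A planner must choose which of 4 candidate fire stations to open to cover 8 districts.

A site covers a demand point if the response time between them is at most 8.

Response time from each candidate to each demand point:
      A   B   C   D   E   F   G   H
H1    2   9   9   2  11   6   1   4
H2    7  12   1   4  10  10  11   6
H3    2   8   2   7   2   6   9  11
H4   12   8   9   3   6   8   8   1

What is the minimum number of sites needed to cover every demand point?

Coverage sets (demand points within 8 of each site):
  H1: {A, D, F, G, H}
  H2: {A, C, D, H}
  H3: {A, B, C, D, E, F}
  H4: {B, D, E, F, G, H}
No single site covers all 8 demand points.
But {H1, H3} covers everything, so the minimum is 2.

2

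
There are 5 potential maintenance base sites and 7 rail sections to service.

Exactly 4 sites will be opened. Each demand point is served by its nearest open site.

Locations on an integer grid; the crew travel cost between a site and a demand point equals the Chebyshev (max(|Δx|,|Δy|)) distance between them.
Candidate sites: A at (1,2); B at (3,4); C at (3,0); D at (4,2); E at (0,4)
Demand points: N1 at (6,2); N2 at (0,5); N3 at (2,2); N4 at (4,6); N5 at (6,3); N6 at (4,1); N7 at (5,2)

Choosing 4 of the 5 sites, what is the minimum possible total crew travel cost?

10

Open {A, B, D, E}.
  N1→D 2, N2→E 1, N3→A 1, N4→B 2, N5→D 2, N6→D 1, N7→D 1  ⇒ total 10.
Compare {B, C, D, E}: total 11.
Compare {A, B, C, D}: total 12.
No size-4 selection does better; minimum is 10.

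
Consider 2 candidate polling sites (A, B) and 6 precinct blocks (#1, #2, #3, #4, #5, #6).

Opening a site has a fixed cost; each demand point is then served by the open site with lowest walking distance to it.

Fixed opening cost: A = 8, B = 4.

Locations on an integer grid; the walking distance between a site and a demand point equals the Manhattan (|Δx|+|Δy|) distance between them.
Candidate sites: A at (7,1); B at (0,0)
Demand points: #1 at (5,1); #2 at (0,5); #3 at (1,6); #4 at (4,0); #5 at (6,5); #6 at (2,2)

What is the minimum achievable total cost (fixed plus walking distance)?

Open {A, B}: assign each demand point to its cheapest open site.
  #1→A 2, #2→B 5, #3→B 7, #4→A 4, #5→A 5, #6→B 4
  walking distance 27, fixed 12 → total 39.
Compare {B}: walking distance 37 + fixed 4 = 41.
Compare {A}: walking distance 39 + fixed 8 = 47.

39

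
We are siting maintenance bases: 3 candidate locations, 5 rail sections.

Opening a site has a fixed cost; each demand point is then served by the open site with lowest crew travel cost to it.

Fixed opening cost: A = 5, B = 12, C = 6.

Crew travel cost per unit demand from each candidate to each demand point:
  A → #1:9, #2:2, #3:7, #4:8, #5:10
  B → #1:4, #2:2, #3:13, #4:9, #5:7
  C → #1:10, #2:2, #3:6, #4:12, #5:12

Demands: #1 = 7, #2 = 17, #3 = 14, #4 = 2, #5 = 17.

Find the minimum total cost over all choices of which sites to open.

301

Open {B, C}: assign each demand point to its cheapest open site.
  #1→B 7×4=28, #2→B 17×2=34, #3→C 14×6=84, #4→B 2×9=18, #5→B 17×7=119
  crew travel cost 283, fixed 18 → total 301.
Compare {A, B, C}: crew travel cost 281 + fixed 23 = 304.
Compare {A, B}: crew travel cost 295 + fixed 17 = 312.
Compare {A, C}: crew travel cost 367 + fixed 11 = 378.
All other subsets cost ≥ 304. Minimum total cost: 301.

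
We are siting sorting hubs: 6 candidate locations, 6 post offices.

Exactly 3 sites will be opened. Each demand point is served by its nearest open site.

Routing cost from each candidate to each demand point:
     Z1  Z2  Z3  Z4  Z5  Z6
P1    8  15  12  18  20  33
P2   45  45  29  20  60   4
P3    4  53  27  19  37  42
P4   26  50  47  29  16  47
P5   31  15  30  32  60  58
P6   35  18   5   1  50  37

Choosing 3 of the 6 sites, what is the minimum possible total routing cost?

53

Open {P1, P2, P6}.
  Z1→P1 8, Z2→P1 15, Z3→P6 5, Z4→P6 1, Z5→P1 20, Z6→P2 4  ⇒ total 53.
Compare {P2, P3, P6}: total 69.
Compare {P2, P4, P6}: total 70.
No size-3 selection does better; minimum is 53.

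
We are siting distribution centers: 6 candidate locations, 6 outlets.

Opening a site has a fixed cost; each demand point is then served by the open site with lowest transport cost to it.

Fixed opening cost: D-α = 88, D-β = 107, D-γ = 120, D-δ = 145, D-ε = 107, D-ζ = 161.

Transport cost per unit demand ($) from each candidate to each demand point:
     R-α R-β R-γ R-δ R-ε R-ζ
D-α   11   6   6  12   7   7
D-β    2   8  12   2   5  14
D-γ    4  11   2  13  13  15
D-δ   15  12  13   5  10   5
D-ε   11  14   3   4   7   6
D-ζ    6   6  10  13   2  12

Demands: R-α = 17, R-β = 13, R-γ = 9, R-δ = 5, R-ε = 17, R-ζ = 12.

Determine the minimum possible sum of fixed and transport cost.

540

Open {D-α, D-β}: assign each demand point to its cheapest open site.
  R-α→D-β 17×2=34, R-β→D-α 13×6=78, R-γ→D-α 9×6=54, R-δ→D-β 5×2=10, R-ε→D-β 17×5=85, R-ζ→D-α 12×7=84
  transport cost 345, fixed 195 → total 540.
Compare {D-β, D-ε}: transport cost 332 + fixed 214 = 546.
Compare {D-ε, D-ζ}: transport cost 333 + fixed 268 = 601.
Compare {D-α, D-β, D-ε}: transport cost 306 + fixed 302 = 608.
All other subsets cost ≥ 546. Minimum total cost: 540.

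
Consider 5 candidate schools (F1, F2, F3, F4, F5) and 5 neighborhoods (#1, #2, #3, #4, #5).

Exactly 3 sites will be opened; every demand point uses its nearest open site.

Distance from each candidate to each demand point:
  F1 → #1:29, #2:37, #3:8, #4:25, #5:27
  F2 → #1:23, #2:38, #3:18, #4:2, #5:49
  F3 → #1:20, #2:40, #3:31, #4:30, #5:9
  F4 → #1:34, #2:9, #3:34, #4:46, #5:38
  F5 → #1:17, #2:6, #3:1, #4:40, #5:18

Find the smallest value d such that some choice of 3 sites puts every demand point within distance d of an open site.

Open {F2, F3, F5}.
  Farthest demand point is #1 at distance 17 (to F5); all others are ≤ 17.
With {F1, F2, F5} the worst case is 18.
With {F2, F4, F5} the worst case is 18.
No size-3 selection achieves below 17.

17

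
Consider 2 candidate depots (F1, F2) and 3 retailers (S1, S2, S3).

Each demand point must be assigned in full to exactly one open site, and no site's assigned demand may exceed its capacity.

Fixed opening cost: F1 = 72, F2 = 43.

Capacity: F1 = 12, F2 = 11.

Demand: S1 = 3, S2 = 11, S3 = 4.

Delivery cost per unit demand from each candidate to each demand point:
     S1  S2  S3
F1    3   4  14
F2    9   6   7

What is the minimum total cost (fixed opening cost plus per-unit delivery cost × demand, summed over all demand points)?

Open {F1, F2}; cheapest assignment that respects the capacities:
  F1 (cap 12, load 11): S2 — cost 11×4 = 44
  F2 (cap 11, load 7): S1, S3 — cost 3×9 + 4×7 = 55
  Shipping 99, fixed 115 → total 214.
  Any other capacity-feasible assignment to {F1, F2} ships for at least 99.
Total demand is 18 and no other set of sites has combined capacity ≥ 18, so {F1, F2} is the only feasible choice of open sites. Minimum: 214.

214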